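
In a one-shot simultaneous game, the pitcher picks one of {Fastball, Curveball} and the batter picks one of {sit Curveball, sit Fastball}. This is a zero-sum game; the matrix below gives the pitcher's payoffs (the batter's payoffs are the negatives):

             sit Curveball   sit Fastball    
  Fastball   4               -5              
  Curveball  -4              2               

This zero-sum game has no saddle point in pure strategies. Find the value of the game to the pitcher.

v = -4/5

For the pitcher to be willing to mix, the pitcher must be indifferent between Fastball and Curveball, which pins down the batter's mix.
  the pitcher's payoff to Fastball: q·4 + (1−q)·(-5) = 9q - 5
  the pitcher's payoff to Curveball: q·(-4) + (1−q)·2 = -6q + 2
  9q - 5 = -6q + 2  ⇒  15q = 7  ⇒  q = 7/15.
The value is the pitcher's expected payoff against this mix (using Fastball): (7/15)·4 + (8/15)·(-5) = -4/5.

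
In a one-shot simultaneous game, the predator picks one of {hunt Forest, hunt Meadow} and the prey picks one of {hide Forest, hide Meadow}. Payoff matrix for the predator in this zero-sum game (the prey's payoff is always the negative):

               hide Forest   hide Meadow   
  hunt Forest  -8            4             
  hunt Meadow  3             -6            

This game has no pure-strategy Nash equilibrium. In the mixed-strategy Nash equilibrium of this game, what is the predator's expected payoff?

For the predator to be willing to mix, the predator must be indifferent between hunt Forest and hunt Meadow, which pins down the prey's mix.
  the predator's expected payoff from hunt Forest: q·(-8) + (1−q)·4 = -12q + 4
  the predator's expected payoff from hunt Meadow: q·3 + (1−q)·(-6) = 9q - 6
  -12q + 4 = 9q - 6  ⇒  -21q = -10  ⇒  q = 10/21.
At equilibrium the predator is indifferent across rows, so the predator's payoff equals the payoff from hunt Forest: (10/21)·(-8) + (11/21)·4 = -12/7.

-12/7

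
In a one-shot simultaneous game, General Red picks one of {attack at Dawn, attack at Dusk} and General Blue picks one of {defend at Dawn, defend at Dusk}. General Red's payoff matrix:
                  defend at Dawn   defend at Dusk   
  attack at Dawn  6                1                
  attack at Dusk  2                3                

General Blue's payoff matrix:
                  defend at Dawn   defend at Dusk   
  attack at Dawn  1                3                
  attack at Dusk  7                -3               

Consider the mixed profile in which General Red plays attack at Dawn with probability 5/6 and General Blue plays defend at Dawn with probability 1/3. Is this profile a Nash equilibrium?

Check General Blue's indifference given General Red's mix p = 5/6:
  payoff from defend at Dawn = 2; payoff from defend at Dusk = 2 — equal.
Check General Red's indifference given General Blue's mix q = 1/3:
  payoff from attack at Dawn = 8/3; payoff from attack at Dusk = 8/3 — equal.
Both players are indifferent, so neither can profitably deviate.

Yes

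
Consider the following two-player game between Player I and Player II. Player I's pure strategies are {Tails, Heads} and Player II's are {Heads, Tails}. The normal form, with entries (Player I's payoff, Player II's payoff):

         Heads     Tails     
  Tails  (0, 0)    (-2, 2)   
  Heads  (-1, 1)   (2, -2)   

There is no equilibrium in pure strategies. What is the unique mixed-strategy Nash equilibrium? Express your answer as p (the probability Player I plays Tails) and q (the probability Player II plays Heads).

Player I's mix must leave Player II indifferent between Heads and Tails.
  Player II's payoff from Heads: p·0 + (1−p)·1 = -p + 1
  Player II's payoff from Tails: p·2 + (1−p)·(-2) = 4p - 2
  -p + 1 = 4p - 2  ⇒  -5p = -3  ⇒  p = 3/5.
Player II's mix must leave Player I indifferent between Tails and Heads.
  Player I's expected payoff from Tails: q·0 + (1−q)·(-2) = 2q - 2
  Player I's expected payoff from Heads: q·(-1) + (1−q)·2 = -3q + 2
  2q - 2 = -3q + 2  ⇒  5q = 4  ⇒  q = 4/5.

p = 3/5, q = 4/5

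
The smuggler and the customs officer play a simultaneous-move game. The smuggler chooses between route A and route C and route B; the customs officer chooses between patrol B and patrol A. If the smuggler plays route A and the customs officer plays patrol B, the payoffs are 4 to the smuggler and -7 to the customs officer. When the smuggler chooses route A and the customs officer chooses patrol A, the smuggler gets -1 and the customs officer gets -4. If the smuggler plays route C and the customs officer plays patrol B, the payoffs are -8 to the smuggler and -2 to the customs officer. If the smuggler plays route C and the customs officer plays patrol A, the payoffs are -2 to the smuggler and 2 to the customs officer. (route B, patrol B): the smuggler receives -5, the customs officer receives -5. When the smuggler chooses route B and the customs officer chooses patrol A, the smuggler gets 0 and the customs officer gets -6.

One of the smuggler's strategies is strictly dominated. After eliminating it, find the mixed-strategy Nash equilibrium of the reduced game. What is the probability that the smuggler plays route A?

p = 1/4

The smuggler's strategy route C is strictly dominated by route B: -5 > -8 and 0 > -2. Eliminate route C.
For the customs officer to be willing to mix, the customs officer must be indifferent between patrol B and patrol A, which pins down the smuggler's mix.
  the customs officer's payoff from patrol B: p·(-7) + (1−p)·(-5) = -2p - 5
  the customs officer's payoff from patrol A: p·(-4) + (1−p)·(-6) = 2p - 6
  -2p - 5 = 2p - 6  ⇒  -4p = -1  ⇒  p = 1/4.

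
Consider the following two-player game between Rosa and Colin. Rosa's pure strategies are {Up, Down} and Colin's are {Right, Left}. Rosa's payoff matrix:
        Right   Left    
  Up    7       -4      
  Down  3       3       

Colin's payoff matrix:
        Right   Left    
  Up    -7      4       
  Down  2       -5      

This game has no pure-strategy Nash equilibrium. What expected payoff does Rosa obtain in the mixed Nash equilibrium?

Rosa's indifference between Up and Down determines Colin's mixing probability q:
  Rosa's payoff to Up: q·7 + (1−q)·(-4) = 11q - 4
  Rosa's payoff to Down: q·3 + (1−q)·3 = 3
  11q - 4 = 3  ⇒  11q = 7  ⇒  q = 7/11.
At equilibrium Rosa is indifferent across rows, so Rosa's payoff equals the payoff from Up: (7/11)·7 + (4/11)·(-4) = 3.

3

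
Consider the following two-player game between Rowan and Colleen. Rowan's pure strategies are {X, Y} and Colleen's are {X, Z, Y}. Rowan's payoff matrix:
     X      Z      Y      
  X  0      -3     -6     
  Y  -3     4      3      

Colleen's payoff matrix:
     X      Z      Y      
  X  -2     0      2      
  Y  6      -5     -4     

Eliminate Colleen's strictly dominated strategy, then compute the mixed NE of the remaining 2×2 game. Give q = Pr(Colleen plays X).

q = 3/4

Colleen's strategy Z is strictly dominated by Y: 2 > 0 and -4 > -5. Eliminate Z.
Colleen's mix must leave Rowan indifferent between X and Y.
  Rowan's payoff to X: q·0 + (1−q)·(-6) = 6q - 6
  Rowan's payoff to Y: q·(-3) + (1−q)·3 = -6q + 3
  6q - 6 = -6q + 3  ⇒  12q = 9  ⇒  q = 3/4.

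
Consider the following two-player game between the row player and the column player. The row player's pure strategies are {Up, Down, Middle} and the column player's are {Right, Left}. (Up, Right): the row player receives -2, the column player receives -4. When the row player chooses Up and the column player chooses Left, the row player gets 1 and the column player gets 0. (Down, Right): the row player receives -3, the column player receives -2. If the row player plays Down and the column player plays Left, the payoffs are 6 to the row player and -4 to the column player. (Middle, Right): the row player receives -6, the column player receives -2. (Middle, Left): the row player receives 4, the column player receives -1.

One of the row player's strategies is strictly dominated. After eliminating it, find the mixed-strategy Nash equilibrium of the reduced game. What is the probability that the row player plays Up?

The row player's strategy Middle is strictly dominated by Down: -3 > -6 and 6 > 4. Eliminate Middle.
In a mixed equilibrium the column player is indifferent between Right and Left; this condition fixes p.
  the column player's expected payoff from Right: p·(-4) + (1−p)·(-2) = -2p - 2
  the column player's expected payoff from Left: p·0 + (1−p)·(-4) = 4p - 4
  -2p - 2 = 4p - 4  ⇒  -6p = -2  ⇒  p = 1/3.

p = 1/3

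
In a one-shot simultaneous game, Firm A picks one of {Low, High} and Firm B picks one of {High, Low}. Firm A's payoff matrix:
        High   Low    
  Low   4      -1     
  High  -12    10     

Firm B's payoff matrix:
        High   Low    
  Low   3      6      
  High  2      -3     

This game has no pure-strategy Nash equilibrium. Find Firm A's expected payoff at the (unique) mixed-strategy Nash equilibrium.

28/27

Firm B's mix must leave Firm A indifferent between Low and High.
  Firm A's payoff from Low: q·4 + (1−q)·(-1) = 5q - 1
  Firm A's payoff from High: q·(-12) + (1−q)·10 = -22q + 10
  5q - 1 = -22q + 10  ⇒  27q = 11  ⇒  q = 11/27.
At equilibrium Firm A is indifferent across rows, so Firm A's payoff equals the payoff from Low: (11/27)·4 + (16/27)·(-1) = 28/27.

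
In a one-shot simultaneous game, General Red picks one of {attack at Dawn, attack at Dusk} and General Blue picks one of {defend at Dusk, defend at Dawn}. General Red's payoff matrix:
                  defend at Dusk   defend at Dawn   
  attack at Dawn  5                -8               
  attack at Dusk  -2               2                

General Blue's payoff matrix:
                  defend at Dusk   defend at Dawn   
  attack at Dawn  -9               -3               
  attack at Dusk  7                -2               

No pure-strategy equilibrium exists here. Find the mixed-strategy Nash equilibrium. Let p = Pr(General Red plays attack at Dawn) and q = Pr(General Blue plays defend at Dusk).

General Red's mix must leave General Blue indifferent between defend at Dusk and defend at Dawn.
  General Blue's payoff from defend at Dusk: p·(-9) + (1−p)·7 = -16p + 7
  General Blue's payoff from defend at Dawn: p·(-3) + (1−p)·(-2) = -p - 2
  -16p + 7 = -p - 2  ⇒  -15p = -9  ⇒  p = 3/5.
In a mixed equilibrium General Red is indifferent between attack at Dawn and attack at Dusk; this condition fixes q.
  General Red's payoff from attack at Dawn: q·5 + (1−q)·(-8) = 13q - 8
  General Red's payoff from attack at Dusk: q·(-2) + (1−q)·2 = -4q + 2
  13q - 8 = -4q + 2  ⇒  17q = 10  ⇒  q = 10/17.

p = 3/5, q = 10/17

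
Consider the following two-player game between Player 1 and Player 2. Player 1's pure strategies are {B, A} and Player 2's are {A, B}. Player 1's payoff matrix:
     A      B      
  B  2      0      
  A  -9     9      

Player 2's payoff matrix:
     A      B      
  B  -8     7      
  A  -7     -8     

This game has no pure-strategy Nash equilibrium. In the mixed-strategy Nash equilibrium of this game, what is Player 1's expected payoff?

9/10

Player 2's mix must leave Player 1 indifferent between B and A.
  Player 1's payoff to B: q·2 + (1−q)·0 = 2q
  Player 1's payoff to A: q·(-9) + (1−q)·9 = -18q + 9
  2q = -18q + 9  ⇒  20q = 9  ⇒  q = 9/20.
At equilibrium Player 1 is indifferent across rows, so Player 1's payoff equals the payoff from B: (9/20)·2 + (11/20)·0 = 9/10.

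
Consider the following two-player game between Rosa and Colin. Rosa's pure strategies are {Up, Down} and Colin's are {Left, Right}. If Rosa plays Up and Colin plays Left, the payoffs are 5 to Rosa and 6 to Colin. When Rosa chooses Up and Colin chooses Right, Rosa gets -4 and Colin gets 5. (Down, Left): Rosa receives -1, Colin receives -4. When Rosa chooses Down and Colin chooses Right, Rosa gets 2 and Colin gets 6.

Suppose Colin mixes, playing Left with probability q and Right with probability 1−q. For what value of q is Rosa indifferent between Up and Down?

q = 1/2

Rosa's indifference between Up and Down determines Colin's mixing probability q:
  Rosa's payoff from Up: q·5 + (1−q)·(-4) = 9q - 4
  Rosa's payoff from Down: q·(-1) + (1−q)·2 = -3q + 2
  9q - 4 = -3q + 2  ⇒  12q = 6  ⇒  q = 1/2.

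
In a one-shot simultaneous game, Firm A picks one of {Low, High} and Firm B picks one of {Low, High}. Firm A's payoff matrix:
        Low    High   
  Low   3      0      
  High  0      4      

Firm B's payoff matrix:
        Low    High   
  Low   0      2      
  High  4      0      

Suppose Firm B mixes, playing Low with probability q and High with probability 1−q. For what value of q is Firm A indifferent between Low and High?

In a mixed equilibrium Firm A is indifferent between Low and High; this condition fixes q.
  Firm A's payoff from Low: q·3 + (1−q)·0 = 3q
  Firm A's payoff from High: q·0 + (1−q)·4 = -4q + 4
  3q = -4q + 4  ⇒  7q = 4  ⇒  q = 4/7.

q = 4/7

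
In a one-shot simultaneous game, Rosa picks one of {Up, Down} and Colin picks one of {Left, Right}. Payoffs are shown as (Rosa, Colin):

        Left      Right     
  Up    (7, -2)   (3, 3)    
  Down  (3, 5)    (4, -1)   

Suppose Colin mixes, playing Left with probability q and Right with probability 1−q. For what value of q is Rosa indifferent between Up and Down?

q = 1/5

Set Rosa's expected payoff from Up equal to that from Down:
  Rosa's expected payoff from Up: q·7 + (1−q)·3 = 4q + 3
  Rosa's expected payoff from Down: q·3 + (1−q)·4 = -q + 4
  4q + 3 = -q + 4  ⇒  5q = 1  ⇒  q = 1/5.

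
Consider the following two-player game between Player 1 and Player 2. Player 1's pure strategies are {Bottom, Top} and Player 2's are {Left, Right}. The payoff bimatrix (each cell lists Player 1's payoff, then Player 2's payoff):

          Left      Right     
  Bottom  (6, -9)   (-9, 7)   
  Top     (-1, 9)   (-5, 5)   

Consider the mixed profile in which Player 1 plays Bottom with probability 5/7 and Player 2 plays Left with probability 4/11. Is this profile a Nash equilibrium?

No

Given Player 1's mix p = 5/7, Player 2's payoff from Left is -27/7 but from Right is 45/7. Player 2 strictly prefers Right, so Player 2 would not mix.
So the proposed profile is not a Nash equilibrium.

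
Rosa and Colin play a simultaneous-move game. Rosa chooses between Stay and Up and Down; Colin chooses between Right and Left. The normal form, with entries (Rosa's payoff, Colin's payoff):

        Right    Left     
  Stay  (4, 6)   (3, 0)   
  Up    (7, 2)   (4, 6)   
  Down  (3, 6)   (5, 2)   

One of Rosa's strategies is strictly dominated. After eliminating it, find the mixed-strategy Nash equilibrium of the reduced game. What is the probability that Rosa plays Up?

Rosa's strategy Stay is strictly dominated by Up: 7 > 4 and 4 > 3. Eliminate Stay.
Set Colin's expected payoff from Right equal to that from Left:
  Colin's payoff to Right: p·2 + (1−p)·6 = -4p + 6
  Colin's payoff to Left: p·6 + (1−p)·2 = 4p + 2
  -4p + 6 = 4p + 2  ⇒  -8p = -4  ⇒  p = 1/2.

p = 1/2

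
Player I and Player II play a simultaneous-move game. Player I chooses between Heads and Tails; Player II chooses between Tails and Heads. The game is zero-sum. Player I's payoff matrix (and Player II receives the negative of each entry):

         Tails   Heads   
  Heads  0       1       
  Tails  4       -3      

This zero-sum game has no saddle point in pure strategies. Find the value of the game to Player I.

Player II's mix must leave Player I indifferent between Heads and Tails.
  Player I's expected payoff from Heads: q·0 + (1−q)·1 = -q + 1
  Player I's expected payoff from Tails: q·4 + (1−q)·(-3) = 7q - 3
  -q + 1 = 7q - 3  ⇒  -8q = -4  ⇒  q = 1/2.
The value is Player I's expected payoff against this mix (using Heads): (1/2)·0 + (1/2)·1 = 1/2.

v = 1/2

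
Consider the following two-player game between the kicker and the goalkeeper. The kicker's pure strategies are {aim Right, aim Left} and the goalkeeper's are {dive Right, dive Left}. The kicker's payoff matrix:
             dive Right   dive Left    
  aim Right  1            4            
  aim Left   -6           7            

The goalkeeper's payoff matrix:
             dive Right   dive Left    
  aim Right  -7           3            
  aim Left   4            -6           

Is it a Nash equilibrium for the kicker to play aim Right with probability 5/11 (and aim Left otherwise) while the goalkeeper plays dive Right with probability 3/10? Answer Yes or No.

Given the kicker's mix p = 5/11, the goalkeeper's payoff from dive Right is -1 but from dive Left is -21/11. The goalkeeper strictly prefers dive Right, so the goalkeeper would not mix.
So the proposed profile is not a Nash equilibrium.

No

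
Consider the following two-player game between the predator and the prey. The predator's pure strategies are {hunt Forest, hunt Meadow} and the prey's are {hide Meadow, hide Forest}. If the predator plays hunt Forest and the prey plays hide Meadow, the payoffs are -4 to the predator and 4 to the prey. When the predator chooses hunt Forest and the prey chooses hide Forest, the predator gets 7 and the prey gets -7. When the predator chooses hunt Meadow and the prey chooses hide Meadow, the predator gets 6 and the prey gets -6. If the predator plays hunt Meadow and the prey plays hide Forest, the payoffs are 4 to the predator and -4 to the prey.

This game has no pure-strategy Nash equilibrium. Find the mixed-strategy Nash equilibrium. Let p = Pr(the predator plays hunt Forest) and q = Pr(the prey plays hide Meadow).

p = 2/13, q = 3/13

In a mixed equilibrium the prey is indifferent between hide Meadow and hide Forest; this condition fixes p.
  the prey's payoff to hide Meadow: p·4 + (1−p)·(-6) = 10p - 6
  the prey's payoff to hide Forest: p·(-7) + (1−p)·(-4) = -3p - 4
  10p - 6 = -3p - 4  ⇒  13p = 2  ⇒  p = 2/13.
The predator's indifference between hunt Forest and hunt Meadow determines the prey's mixing probability q:
  the predator's payoff from hunt Forest: q·(-4) + (1−q)·7 = -11q + 7
  the predator's payoff from hunt Meadow: q·6 + (1−q)·4 = 2q + 4
  -11q + 7 = 2q + 4  ⇒  -13q = -3  ⇒  q = 3/13.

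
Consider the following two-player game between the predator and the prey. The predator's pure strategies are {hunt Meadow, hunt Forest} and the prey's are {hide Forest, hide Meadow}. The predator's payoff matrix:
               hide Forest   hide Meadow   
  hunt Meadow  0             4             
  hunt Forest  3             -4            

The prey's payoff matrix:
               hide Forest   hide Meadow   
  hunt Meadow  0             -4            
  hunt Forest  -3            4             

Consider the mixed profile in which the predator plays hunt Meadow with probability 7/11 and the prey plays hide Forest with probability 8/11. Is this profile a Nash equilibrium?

Yes

Check the prey's indifference given the predator's mix p = 7/11:
  payoff from hide Forest = -12/11; payoff from hide Meadow = -12/11 — equal.
Check the predator's indifference given the prey's mix q = 8/11:
  payoff from hunt Meadow = 12/11; payoff from hunt Forest = 12/11 — equal.
Both players are indifferent, so neither can profitably deviate.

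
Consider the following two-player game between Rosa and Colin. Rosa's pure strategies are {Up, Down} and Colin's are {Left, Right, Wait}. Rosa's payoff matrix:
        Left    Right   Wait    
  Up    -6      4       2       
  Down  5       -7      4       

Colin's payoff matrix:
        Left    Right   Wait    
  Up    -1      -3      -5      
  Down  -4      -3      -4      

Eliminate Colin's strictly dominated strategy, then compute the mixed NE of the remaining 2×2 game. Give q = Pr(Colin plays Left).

Colin's strategy Wait is strictly dominated by Right: -3 > -5 and -3 > -4. Eliminate Wait.
Rosa's indifference between Up and Down determines Colin's mixing probability q:
  Rosa's payoff from Up: q·(-6) + (1−q)·4 = -10q + 4
  Rosa's payoff from Down: q·5 + (1−q)·(-7) = 12q - 7
  -10q + 4 = 12q - 7  ⇒  -22q = -11  ⇒  q = 1/2.

q = 1/2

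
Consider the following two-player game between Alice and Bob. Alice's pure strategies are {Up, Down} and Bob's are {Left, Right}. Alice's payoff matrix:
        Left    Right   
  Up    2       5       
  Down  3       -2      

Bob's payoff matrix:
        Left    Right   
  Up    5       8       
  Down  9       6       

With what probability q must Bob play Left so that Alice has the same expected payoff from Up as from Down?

q = 7/8

For Alice to be willing to mix, Alice must be indifferent between Up and Down, which pins down Bob's mix.
  Alice's expected payoff from Up: q·2 + (1−q)·5 = -3q + 5
  Alice's expected payoff from Down: q·3 + (1−q)·(-2) = 5q - 2
  -3q + 5 = 5q - 2  ⇒  -8q = -7  ⇒  q = 7/8.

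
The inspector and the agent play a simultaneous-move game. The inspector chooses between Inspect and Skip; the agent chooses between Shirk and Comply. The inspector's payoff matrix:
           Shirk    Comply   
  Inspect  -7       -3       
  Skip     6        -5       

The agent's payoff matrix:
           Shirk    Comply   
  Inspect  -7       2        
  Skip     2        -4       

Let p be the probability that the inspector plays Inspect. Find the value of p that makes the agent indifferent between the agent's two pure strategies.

p = 2/5

The inspector's mix must leave the agent indifferent between Shirk and Comply.
  the agent's expected payoff from Shirk: p·(-7) + (1−p)·2 = -9p + 2
  the agent's expected payoff from Comply: p·2 + (1−p)·(-4) = 6p - 4
  -9p + 2 = 6p - 4  ⇒  -15p = -6  ⇒  p = 2/5.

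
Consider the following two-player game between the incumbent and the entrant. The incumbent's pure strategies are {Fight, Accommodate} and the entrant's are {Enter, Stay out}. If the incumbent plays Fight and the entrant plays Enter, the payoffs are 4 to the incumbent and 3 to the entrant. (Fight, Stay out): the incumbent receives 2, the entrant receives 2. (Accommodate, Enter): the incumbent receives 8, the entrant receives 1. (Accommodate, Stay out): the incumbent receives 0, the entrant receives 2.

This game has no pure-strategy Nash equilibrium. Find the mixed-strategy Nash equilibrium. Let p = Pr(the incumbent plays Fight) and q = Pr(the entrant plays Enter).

p = 1/2, q = 1/3

The entrant's indifference between Enter and Stay out determines the incumbent's mixing probability p:
  the entrant's expected payoff from Enter: p·3 + (1−p)·1 = 2p + 1
  the entrant's expected payoff from Stay out: p·2 + (1−p)·2 = 2
  2p + 1 = 2  ⇒  2p = 1  ⇒  p = 1/2.
The incumbent's indifference between Fight and Accommodate determines the entrant's mixing probability q:
  the incumbent's payoff from Fight: q·4 + (1−q)·2 = 2q + 2
  the incumbent's payoff from Accommodate: q·8 + (1−q)·0 = 8q
  2q + 2 = 8q  ⇒  -6q = -2  ⇒  q = 1/3.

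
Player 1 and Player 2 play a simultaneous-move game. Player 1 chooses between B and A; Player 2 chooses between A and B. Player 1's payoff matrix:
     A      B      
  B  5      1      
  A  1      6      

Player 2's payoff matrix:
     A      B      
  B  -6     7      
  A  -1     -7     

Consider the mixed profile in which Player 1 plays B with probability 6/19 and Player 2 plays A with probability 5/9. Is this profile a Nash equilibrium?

Check Player 2's indifference given Player 1's mix p = 6/19:
  payoff from A = -49/19; payoff from B = -49/19 — equal.
Check Player 1's indifference given Player 2's mix q = 5/9:
  payoff from B = 29/9; payoff from A = 29/9 — equal.
Both players are indifferent, so neither can profitably deviate.

Yes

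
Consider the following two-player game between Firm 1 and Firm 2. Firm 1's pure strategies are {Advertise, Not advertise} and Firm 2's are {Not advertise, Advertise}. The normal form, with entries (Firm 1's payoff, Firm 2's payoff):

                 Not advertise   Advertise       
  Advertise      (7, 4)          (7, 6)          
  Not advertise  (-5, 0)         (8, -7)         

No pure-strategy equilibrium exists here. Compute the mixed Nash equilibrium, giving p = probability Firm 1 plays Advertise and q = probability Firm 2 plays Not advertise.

In a mixed equilibrium Firm 2 is indifferent between Not advertise and Advertise; this condition fixes p.
  Firm 2's payoff from Not advertise: p·4 + (1−p)·0 = 4p
  Firm 2's payoff from Advertise: p·6 + (1−p)·(-7) = 13p - 7
  4p = 13p - 7  ⇒  -9p = -7  ⇒  p = 7/9.
Firm 1's indifference between Advertise and Not advertise determines Firm 2's mixing probability q:
  Firm 1's expected payoff from Advertise: q·7 + (1−q)·7 = 7
  Firm 1's expected payoff from Not advertise: q·(-5) + (1−q)·8 = -13q + 8
  7 = -13q + 8  ⇒  13q = 1  ⇒  q = 1/13.

p = 7/9, q = 1/13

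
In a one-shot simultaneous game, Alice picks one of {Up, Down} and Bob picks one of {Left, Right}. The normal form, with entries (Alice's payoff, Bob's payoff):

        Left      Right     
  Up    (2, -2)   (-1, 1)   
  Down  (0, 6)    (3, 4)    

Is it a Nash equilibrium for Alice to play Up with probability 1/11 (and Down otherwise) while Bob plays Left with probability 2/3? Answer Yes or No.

No

Given Alice's mix p = 1/11, Bob's payoff from Left is 58/11 but from Right is 41/11. Bob strictly prefers Left, so Bob would not mix.
So the proposed profile is not a Nash equilibrium.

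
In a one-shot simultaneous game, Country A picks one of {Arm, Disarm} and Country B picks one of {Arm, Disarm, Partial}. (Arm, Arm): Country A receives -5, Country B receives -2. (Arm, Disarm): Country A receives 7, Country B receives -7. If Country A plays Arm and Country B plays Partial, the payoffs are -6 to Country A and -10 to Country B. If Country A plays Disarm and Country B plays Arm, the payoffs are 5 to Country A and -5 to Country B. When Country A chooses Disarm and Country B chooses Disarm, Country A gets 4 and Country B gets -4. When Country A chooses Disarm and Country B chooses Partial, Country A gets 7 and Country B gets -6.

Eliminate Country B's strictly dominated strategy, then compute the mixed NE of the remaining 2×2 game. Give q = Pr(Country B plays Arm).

Country B's strategy Partial is strictly dominated by Disarm: -7 > -10 and -4 > -6. Eliminate Partial.
Country A's indifference between Arm and Disarm determines Country B's mixing probability q:
  Country A's payoff from Arm: q·(-5) + (1−q)·7 = -12q + 7
  Country A's payoff from Disarm: q·5 + (1−q)·4 = q + 4
  -12q + 7 = q + 4  ⇒  -13q = -3  ⇒  q = 3/13.

q = 3/13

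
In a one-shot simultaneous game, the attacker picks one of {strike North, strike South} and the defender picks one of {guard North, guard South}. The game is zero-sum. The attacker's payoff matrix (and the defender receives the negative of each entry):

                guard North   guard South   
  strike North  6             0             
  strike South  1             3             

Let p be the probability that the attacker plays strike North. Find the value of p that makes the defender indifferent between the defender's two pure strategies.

For the defender to be willing to mix, the defender must be indifferent between guard North and guard South, which pins down the attacker's mix.
  the defender's payoff from guard North: p·(-6) + (1−p)·(-1) = -5p - 1
  the defender's payoff from guard South: p·0 + (1−p)·(-3) = 3p - 3
  -5p - 1 = 3p - 3  ⇒  -8p = -2  ⇒  p = 1/4.

p = 1/4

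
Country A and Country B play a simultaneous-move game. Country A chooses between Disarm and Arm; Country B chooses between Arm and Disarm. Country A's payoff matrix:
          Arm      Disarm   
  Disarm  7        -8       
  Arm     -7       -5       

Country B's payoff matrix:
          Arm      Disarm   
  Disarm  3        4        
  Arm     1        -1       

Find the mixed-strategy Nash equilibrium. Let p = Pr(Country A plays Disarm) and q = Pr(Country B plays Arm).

Set Country B's expected payoff from Arm equal to that from Disarm:
  Country B's payoff from Arm: p·3 + (1−p)·1 = 2p + 1
  Country B's payoff from Disarm: p·4 + (1−p)·(-1) = 5p - 1
  2p + 1 = 5p - 1  ⇒  -3p = -2  ⇒  p = 2/3.
For Country A to be willing to mix, Country A must be indifferent between Disarm and Arm, which pins down Country B's mix.
  Country A's expected payoff from Disarm: q·7 + (1−q)·(-8) = 15q - 8
  Country A's expected payoff from Arm: q·(-7) + (1−q)·(-5) = -2q - 5
  15q - 8 = -2q - 5  ⇒  17q = 3  ⇒  q = 3/17.

p = 2/3, q = 3/17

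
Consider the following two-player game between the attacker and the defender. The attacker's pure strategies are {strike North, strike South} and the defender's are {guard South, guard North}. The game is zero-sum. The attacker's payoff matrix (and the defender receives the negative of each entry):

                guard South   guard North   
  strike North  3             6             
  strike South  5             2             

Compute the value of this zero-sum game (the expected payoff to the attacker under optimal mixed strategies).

v = 4

In a mixed equilibrium the attacker is indifferent between strike North and strike South; this condition fixes q.
  the attacker's payoff to strike North: q·3 + (1−q)·6 = -3q + 6
  the attacker's payoff to strike South: q·5 + (1−q)·2 = 3q + 2
  -3q + 6 = 3q + 2  ⇒  -6q = -4  ⇒  q = 2/3.
The value is the attacker's expected payoff against this mix (using strike North): (2/3)·3 + (1/3)·6 = 4.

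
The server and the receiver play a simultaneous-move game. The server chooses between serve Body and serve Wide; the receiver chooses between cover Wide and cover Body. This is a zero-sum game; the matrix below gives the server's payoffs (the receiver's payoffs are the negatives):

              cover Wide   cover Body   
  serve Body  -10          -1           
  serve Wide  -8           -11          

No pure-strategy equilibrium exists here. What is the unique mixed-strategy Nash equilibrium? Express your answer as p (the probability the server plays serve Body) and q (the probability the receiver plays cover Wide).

Set the receiver's expected payoff from cover Wide equal to that from cover Body:
  the receiver's expected payoff from cover Wide: p·10 + (1−p)·8 = 2p + 8
  the receiver's expected payoff from cover Body: p·1 + (1−p)·11 = -10p + 11
  2p + 8 = -10p + 11  ⇒  12p = 3  ⇒  p = 1/4.
The receiver's mix must leave the server indifferent between serve Body and serve Wide.
  the server's payoff from serve Body: q·(-10) + (1−q)·(-1) = -9q - 1
  the server's payoff from serve Wide: q·(-8) + (1−q)·(-11) = 3q - 11
  -9q - 1 = 3q - 11  ⇒  -12q = -10  ⇒  q = 5/6.

p = 1/4, q = 5/6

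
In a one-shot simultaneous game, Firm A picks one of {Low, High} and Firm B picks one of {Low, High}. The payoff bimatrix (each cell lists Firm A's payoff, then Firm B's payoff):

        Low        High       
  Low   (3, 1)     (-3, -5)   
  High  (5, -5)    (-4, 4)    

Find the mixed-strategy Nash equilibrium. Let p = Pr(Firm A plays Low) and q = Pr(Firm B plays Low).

For Firm B to be willing to mix, Firm B must be indifferent between Low and High, which pins down Firm A's mix.
  Firm B's payoff from Low: p·1 + (1−p)·(-5) = 6p - 5
  Firm B's payoff from High: p·(-5) + (1−p)·4 = -9p + 4
  6p - 5 = -9p + 4  ⇒  15p = 9  ⇒  p = 3/5.
In a mixed equilibrium Firm A is indifferent between Low and High; this condition fixes q.
  Firm A's payoff to Low: q·3 + (1−q)·(-3) = 6q - 3
  Firm A's payoff to High: q·5 + (1−q)·(-4) = 9q - 4
  6q - 3 = 9q - 4  ⇒  -3q = -1  ⇒  q = 1/3.

p = 3/5, q = 1/3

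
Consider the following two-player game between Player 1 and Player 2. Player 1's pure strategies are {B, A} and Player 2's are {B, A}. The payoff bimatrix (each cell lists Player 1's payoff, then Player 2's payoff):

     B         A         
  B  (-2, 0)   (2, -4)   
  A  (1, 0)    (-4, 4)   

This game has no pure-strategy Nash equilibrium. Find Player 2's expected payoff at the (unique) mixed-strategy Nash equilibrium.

0

For Player 2 to be willing to mix, Player 2 must be indifferent between B and A, which pins down Player 1's mix.
  Player 2's expected payoff from B: p·0 + (1−p)·0 = 0
  Player 2's expected payoff from A: p·(-4) + (1−p)·4 = -8p + 4
  0 = -8p + 4  ⇒  8p = 4  ⇒  p = 1/2.
At equilibrium Player 2 is indifferent across columns, so Player 2's payoff equals the payoff from B: (1/2)·0 + (1/2)·0 = 0.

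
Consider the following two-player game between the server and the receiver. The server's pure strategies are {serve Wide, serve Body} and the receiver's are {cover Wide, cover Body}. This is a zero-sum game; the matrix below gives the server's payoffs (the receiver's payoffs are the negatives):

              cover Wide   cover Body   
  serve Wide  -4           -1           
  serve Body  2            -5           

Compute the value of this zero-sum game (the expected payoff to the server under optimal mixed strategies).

v = -11/5

In a mixed equilibrium the server is indifferent between serve Wide and serve Body; this condition fixes q.
  the server's payoff to serve Wide: q·(-4) + (1−q)·(-1) = -3q - 1
  the server's payoff to serve Body: q·2 + (1−q)·(-5) = 7q - 5
  -3q - 1 = 7q - 5  ⇒  -10q = -4  ⇒  q = 2/5.
The value is the server's expected payoff against this mix (using serve Wide): (2/5)·(-4) + (3/5)·(-1) = -11/5.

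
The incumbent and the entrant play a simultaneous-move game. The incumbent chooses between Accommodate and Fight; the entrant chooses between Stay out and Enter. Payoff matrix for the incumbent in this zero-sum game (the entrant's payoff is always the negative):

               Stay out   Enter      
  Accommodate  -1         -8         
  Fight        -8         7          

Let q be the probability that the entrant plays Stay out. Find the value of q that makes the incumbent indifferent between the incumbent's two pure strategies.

q = 15/22

The incumbent's indifference between Accommodate and Fight determines the entrant's mixing probability q:
  the incumbent's payoff to Accommodate: q·(-1) + (1−q)·(-8) = 7q - 8
  the incumbent's payoff to Fight: q·(-8) + (1−q)·7 = -15q + 7
  7q - 8 = -15q + 7  ⇒  22q = 15  ⇒  q = 15/22.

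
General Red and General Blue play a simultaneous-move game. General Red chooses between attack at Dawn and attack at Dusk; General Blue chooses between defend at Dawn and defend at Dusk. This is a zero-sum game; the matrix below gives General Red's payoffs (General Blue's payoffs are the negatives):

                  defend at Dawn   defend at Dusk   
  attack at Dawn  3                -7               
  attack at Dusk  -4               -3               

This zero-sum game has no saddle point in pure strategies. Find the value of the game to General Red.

v = -37/11

In a mixed equilibrium General Red is indifferent between attack at Dawn and attack at Dusk; this condition fixes q.
  General Red's payoff to attack at Dawn: q·3 + (1−q)·(-7) = 10q - 7
  General Red's payoff to attack at Dusk: q·(-4) + (1−q)·(-3) = -q - 3
  10q - 7 = -q - 3  ⇒  11q = 4  ⇒  q = 4/11.
The value is General Red's expected payoff against this mix (using attack at Dawn): (4/11)·3 + (7/11)·(-7) = -37/11.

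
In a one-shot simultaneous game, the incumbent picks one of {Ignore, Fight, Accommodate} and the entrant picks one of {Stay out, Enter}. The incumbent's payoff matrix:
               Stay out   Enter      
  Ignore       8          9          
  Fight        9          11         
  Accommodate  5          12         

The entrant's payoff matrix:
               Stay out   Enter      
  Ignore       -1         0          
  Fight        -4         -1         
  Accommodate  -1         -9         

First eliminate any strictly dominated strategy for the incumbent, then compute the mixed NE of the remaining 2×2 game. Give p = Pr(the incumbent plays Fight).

p = 8/11

The incumbent's strategy Ignore is strictly dominated by Fight: 9 > 8 and 11 > 9. Eliminate Ignore.
The entrant's indifference between Stay out and Enter determines the incumbent's mixing probability p:
  the entrant's payoff from Stay out: p·(-4) + (1−p)·(-1) = -3p - 1
  the entrant's payoff from Enter: p·(-1) + (1−p)·(-9) = 8p - 9
  -3p - 1 = 8p - 9  ⇒  -11p = -8  ⇒  p = 8/11.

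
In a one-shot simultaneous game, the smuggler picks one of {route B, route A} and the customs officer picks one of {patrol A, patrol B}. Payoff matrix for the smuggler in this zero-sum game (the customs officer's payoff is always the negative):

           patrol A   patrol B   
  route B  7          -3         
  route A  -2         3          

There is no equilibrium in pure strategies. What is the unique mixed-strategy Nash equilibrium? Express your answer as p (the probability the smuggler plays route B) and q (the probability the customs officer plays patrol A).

For the customs officer to be willing to mix, the customs officer must be indifferent between patrol A and patrol B, which pins down the smuggler's mix.
  the customs officer's expected payoff from patrol A: p·(-7) + (1−p)·2 = -9p + 2
  the customs officer's expected payoff from patrol B: p·3 + (1−p)·(-3) = 6p - 3
  -9p + 2 = 6p - 3  ⇒  -15p = -5  ⇒  p = 1/3.
In a mixed equilibrium the smuggler is indifferent between route B and route A; this condition fixes q.
  the smuggler's payoff from route B: q·7 + (1−q)·(-3) = 10q - 3
  the smuggler's payoff from route A: q·(-2) + (1−q)·3 = -5q + 3
  10q - 3 = -5q + 3  ⇒  15q = 6  ⇒  q = 2/5.

p = 1/3, q = 2/5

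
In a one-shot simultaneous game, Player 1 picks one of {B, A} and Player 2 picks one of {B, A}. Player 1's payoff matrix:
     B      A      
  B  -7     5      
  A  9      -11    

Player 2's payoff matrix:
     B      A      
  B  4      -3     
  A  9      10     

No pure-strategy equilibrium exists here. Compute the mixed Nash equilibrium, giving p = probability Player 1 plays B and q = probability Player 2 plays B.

p = 1/8, q = 1/2

In a mixed equilibrium Player 2 is indifferent between B and A; this condition fixes p.
  Player 2's expected payoff from B: p·4 + (1−p)·9 = -5p + 9
  Player 2's expected payoff from A: p·(-3) + (1−p)·10 = -13p + 10
  -5p + 9 = -13p + 10  ⇒  8p = 1  ⇒  p = 1/8.
Player 2's mix must leave Player 1 indifferent between B and A.
  Player 1's payoff from B: q·(-7) + (1−q)·5 = -12q + 5
  Player 1's payoff from A: q·9 + (1−q)·(-11) = 20q - 11
  -12q + 5 = 20q - 11  ⇒  -32q = -16  ⇒  q = 1/2.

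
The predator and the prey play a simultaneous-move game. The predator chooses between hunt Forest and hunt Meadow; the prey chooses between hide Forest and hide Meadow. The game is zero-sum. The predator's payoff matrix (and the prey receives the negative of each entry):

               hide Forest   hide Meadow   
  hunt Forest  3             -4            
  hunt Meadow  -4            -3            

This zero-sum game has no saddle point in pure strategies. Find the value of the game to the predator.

v = -25/8

Set the predator's expected payoff from hunt Forest equal to that from hunt Meadow:
  the predator's payoff to hunt Forest: q·3 + (1−q)·(-4) = 7q - 4
  the predator's payoff to hunt Meadow: q·(-4) + (1−q)·(-3) = -q - 3
  7q - 4 = -q - 3  ⇒  8q = 1  ⇒  q = 1/8.
The value is the predator's expected payoff against this mix (using hunt Forest): (1/8)·3 + (7/8)·(-4) = -25/8.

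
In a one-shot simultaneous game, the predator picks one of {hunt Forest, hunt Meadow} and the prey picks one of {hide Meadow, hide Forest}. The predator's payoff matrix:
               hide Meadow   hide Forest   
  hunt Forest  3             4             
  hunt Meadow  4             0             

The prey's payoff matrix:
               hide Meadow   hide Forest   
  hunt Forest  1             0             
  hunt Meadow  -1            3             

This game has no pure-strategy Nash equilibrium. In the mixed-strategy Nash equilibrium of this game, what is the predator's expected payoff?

Set the predator's expected payoff from hunt Forest equal to that from hunt Meadow:
  the predator's payoff to hunt Forest: q·3 + (1−q)·4 = -q + 4
  the predator's payoff to hunt Meadow: q·4 + (1−q)·0 = 4q
  -q + 4 = 4q  ⇒  -5q = -4  ⇒  q = 4/5.
At equilibrium the predator is indifferent across rows, so the predator's payoff equals the payoff from hunt Forest: (4/5)·3 + (1/5)·4 = 16/5.

16/5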